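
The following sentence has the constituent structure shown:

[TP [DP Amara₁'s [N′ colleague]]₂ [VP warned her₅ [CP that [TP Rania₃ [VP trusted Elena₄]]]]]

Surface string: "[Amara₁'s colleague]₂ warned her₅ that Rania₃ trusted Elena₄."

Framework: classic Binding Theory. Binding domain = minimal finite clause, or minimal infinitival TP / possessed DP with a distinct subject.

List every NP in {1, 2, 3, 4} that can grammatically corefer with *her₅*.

*her* is a pronoun, so Principle B applies: it must be free in its binding domain.
Binding domain of *her₅*: the matrix TP, whose subject is [Amara₁'s colleague]₂.
*Amara₁* and the pronoun do not c-command one another → neither Principle B nor Principle C is at stake; coindexation permitted.
*[Amara₁'s colleague]₂* c-commands the pronoun within its binding domain → coindexation would violate Principle B.
*Rania₃*: the pronoun c-commands this R-expression → coindexation would violate Principle C on *Rania₃*.
*Elena₄*: the pronoun c-commands this R-expression → coindexation would violate Principle C on *Elena₄*.

{1}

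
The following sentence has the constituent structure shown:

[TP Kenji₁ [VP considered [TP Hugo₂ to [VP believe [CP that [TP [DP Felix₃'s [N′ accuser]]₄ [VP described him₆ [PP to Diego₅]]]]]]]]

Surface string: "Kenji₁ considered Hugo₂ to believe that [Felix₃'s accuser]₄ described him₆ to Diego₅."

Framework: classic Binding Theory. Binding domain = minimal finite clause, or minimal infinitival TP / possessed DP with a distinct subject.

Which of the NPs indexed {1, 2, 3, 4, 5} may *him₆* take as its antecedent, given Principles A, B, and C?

*him* is a pronoun, so Principle B applies: it must be free in its binding domain.
Binding domain of *him₆*: the embedded TP, whose subject is [Felix₃'s accuser]₄.
*Kenji₁* c-commands the pronoun but from outside its binding domain, and is not c-commanded by it → coindexation permitted.
*Hugo₂* c-commands the pronoun but from outside its binding domain, and is not c-commanded by it → coindexation permitted.
*Felix₃* and the pronoun do not c-command one another → neither Principle B nor Principle C is at stake; coindexation permitted.
*[Felix₃'s accuser]₄* c-commands the pronoun within its binding domain → coindexation would violate Principle B.
*Diego₅*: the pronoun c-commands this R-expression → coindexation would violate Principle C on *Diego₅*.

{1, 2, 3}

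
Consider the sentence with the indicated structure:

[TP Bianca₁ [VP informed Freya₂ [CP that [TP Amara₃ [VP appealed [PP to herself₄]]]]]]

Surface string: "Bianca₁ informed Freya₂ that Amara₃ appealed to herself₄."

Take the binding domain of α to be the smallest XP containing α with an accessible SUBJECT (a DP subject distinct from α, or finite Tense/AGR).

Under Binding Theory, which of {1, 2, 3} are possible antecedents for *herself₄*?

*herself* is an anaphor, so Principle A applies: it must be bound in its binding domain.
Binding domain of *herself₄*: the embedded TP, whose subject is Amara₃.
*Bianca₁* c-commands the anaphor but is outside its binding domain → cannot satisfy Principle A.
*Freya₂* c-commands the anaphor but is outside its binding domain → cannot satisfy Principle A.
*Amara₃* c-commands the anaphor within its binding domain → licit binder.

{3}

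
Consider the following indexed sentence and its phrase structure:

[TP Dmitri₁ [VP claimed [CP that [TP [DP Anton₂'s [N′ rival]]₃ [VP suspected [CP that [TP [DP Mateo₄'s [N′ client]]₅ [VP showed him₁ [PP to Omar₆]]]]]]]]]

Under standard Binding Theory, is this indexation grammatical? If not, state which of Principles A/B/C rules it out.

grammatical

The two coindexed NPs are *Dmitri₁* and *him₁*.
*him₁* is a pronoun; its binding domain is the embedded TP, whose subject is [Mateo₄'s client]₅. Within that domain it is c-commanded only by *[Mateo₄'s client]₅*, which carries a different index — the pronoun is free locally, so Principle B holds.
*Dmitri₁* is an R-expression; *him₁* does not c-command it, and no other NP shares its index, so Principle C is satisfied.
All principles are respected.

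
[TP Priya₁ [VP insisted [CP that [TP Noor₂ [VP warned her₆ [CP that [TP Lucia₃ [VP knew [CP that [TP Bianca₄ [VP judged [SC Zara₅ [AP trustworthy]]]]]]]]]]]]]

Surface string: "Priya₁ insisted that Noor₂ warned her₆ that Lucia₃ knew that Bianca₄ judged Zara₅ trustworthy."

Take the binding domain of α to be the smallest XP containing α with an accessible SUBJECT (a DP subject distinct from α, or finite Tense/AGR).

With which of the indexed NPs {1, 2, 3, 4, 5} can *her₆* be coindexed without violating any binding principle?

{1}

*her* is a pronoun, so Principle B applies: it must be free in its binding domain.
Binding domain of *her₆*: the embedded TP, whose subject is Noor₂.
*Priya₁* c-commands the pronoun but from outside its binding domain, and is not c-commanded by it → coindexation permitted.
*Noor₂* c-commands the pronoun within its binding domain → coindexation would violate Principle B.
*Lucia₃*: the pronoun c-commands this R-expression → coindexation would violate Principle C on *Lucia₃*.
*Bianca₄*: the pronoun c-commands this R-expression → coindexation would violate Principle C on *Bianca₄*.
*Zara₅*: the pronoun c-commands this R-expression → coindexation would violate Principle C on *Zara₅*.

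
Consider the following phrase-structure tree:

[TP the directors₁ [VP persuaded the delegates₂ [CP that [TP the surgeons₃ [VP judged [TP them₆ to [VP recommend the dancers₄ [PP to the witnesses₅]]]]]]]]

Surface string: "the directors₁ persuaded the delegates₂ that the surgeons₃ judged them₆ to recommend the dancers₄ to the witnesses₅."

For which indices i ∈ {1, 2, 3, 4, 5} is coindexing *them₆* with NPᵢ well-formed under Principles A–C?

{1, 2}

*them* is a pronoun, so Principle B applies: it must be free in its binding domain.
Binding domain of *them₆*: the embedded TP, whose subject is the surgeons₃.
*the directors₁* c-commands the pronoun but from outside its binding domain, and is not c-commanded by it → coindexation permitted.
*the delegates₂* c-commands the pronoun but from outside its binding domain, and is not c-commanded by it → coindexation permitted.
*the surgeons₃* c-commands the pronoun within its binding domain → coindexation would violate Principle B.
*the dancers₄*: the pronoun c-commands this R-expression → coindexation would violate Principle C on *the dancers₄*.
*the witnesses₅*: the pronoun c-commands this R-expression → coindexation would violate Principle C on *the witnesses₅*.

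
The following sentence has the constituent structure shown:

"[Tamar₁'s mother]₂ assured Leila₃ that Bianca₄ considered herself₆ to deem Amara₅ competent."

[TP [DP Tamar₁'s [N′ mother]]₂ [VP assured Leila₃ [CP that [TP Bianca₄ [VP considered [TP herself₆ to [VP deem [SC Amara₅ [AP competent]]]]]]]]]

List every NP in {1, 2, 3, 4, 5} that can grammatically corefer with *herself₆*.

{4}

*herself* is an anaphor, so Principle A applies: it must be bound in its binding domain.
Binding domain of *herself₆*: the embedded TP, whose subject is Bianca₄.
*Tamar₁* does not c-command the anaphor → cannot bind it.
*[Tamar₁'s mother]₂* c-commands the anaphor but is outside its binding domain → cannot satisfy Principle A.
*Leila₃* c-commands the anaphor but is outside its binding domain → cannot satisfy Principle A.
*Bianca₄* c-commands the anaphor within its binding domain → licit binder.
*Amara₅* does not c-command the anaphor → cannot bind it.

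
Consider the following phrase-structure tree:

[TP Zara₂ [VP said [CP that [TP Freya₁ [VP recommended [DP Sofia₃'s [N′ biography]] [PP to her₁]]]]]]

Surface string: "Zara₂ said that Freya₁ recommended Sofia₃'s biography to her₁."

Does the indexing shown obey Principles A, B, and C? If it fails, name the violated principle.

Principle B

The two coindexed NPs are *Freya₁* and *her₁*.
*her₁* is a pronoun. Its binding domain is the embedded TP, whose subject is Freya₁.
*Freya₁* c-commands it within that domain and carries the same index.
The pronoun is locally bound → Principle B violation.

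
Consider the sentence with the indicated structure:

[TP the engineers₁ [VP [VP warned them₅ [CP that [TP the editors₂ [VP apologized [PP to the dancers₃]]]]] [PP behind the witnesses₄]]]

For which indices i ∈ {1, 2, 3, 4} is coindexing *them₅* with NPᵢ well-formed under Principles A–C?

{4}

*them* is a pronoun, so Principle B applies: it must be free in its binding domain.
Binding domain of *them₅*: the matrix TP, whose subject is the engineers₁.
*the engineers₁* c-commands the pronoun within its binding domain → coindexation would violate Principle B.
*the editors₂*: the pronoun c-commands this R-expression → coindexation would violate Principle C on *the editors₂*.
*the dancers₃*: the pronoun c-commands this R-expression → coindexation would violate Principle C on *the dancers₃*.
*the witnesses₄* and the pronoun do not c-command one another → neither Principle B nor Principle C is at stake; coindexation permitted.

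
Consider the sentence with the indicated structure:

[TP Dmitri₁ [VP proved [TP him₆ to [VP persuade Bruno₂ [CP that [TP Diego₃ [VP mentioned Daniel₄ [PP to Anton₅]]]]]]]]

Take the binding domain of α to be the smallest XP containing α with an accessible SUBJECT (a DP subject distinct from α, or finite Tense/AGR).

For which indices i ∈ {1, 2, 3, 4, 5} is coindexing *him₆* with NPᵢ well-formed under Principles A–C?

*him* is a pronoun, so Principle B applies: it must be free in its binding domain.
Binding domain of *him₆*: the matrix TP, whose subject is Dmitri₁.
*Dmitri₁* c-commands the pronoun within its binding domain → coindexation would violate Principle B.
*Bruno₂*: the pronoun c-commands this R-expression → coindexation would violate Principle C on *Bruno₂*.
*Diego₃*: the pronoun c-commands this R-expression → coindexation would violate Principle C on *Diego₃*.
*Daniel₄*: the pronoun c-commands this R-expression → coindexation would violate Principle C on *Daniel₄*.
*Anton₅*: the pronoun c-commands this R-expression → coindexation would violate Principle C on *Anton₅*.

none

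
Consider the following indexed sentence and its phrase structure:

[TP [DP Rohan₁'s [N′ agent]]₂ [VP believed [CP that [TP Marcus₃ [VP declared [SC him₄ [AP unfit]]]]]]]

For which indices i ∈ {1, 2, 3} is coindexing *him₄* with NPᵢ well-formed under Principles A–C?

{1, 2}

*him* is a pronoun, so Principle B applies: it must be free in its binding domain.
Binding domain of *him₄*: the embedded TP, whose subject is Marcus₃.
*Rohan₁* and the pronoun do not c-command one another → neither Principle B nor Principle C is at stake; coindexation permitted.
*[Rohan₁'s agent]₂* c-commands the pronoun but from outside its binding domain, and is not c-commanded by it → coindexation permitted.
*Marcus₃* c-commands the pronoun within its binding domain → coindexation would violate Principle B.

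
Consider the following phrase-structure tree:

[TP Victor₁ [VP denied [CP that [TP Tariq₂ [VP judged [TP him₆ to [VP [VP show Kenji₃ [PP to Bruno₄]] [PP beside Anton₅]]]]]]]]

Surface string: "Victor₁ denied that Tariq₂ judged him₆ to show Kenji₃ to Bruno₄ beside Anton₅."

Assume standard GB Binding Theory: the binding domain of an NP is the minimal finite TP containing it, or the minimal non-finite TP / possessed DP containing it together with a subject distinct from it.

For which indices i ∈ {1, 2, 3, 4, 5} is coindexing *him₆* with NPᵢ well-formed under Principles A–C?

{1}

*him* is a pronoun, so Principle B applies: it must be free in its binding domain.
Binding domain of *him₆*: the embedded TP, whose subject is Tariq₂.
*Victor₁* c-commands the pronoun but from outside its binding domain, and is not c-commanded by it → coindexation permitted.
*Tariq₂* c-commands the pronoun within its binding domain → coindexation would violate Principle B.
*Kenji₃*: the pronoun c-commands this R-expression → coindexation would violate Principle C on *Kenji₃*.
*Bruno₄*: the pronoun c-commands this R-expression → coindexation would violate Principle C on *Bruno₄*.
*Anton₅*: the pronoun c-commands this R-expression → coindexation would violate Principle C on *Anton₅*.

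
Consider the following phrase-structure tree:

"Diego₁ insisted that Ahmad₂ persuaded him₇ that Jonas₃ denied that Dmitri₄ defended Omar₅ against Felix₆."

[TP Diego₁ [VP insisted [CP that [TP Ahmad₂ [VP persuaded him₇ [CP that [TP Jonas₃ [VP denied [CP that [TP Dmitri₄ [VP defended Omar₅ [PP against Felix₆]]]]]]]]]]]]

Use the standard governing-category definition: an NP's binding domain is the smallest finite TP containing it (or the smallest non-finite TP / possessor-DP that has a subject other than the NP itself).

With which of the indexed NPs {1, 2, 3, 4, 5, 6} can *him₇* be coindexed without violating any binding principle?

{1}

*him* is a pronoun, so Principle B applies: it must be free in its binding domain.
Binding domain of *him₇*: the embedded TP, whose subject is Ahmad₂.
*Diego₁* c-commands the pronoun but from outside its binding domain, and is not c-commanded by it → coindexation permitted.
*Ahmad₂* c-commands the pronoun within its binding domain → coindexation would violate Principle B.
*Jonas₃*: the pronoun c-commands this R-expression → coindexation would violate Principle C on *Jonas₃*.
*Dmitri₄*: the pronoun c-commands this R-expression → coindexation would violate Principle C on *Dmitri₄*.
*Omar₅*: the pronoun c-commands this R-expression → coindexation would violate Principle C on *Omar₅*.
*Felix₆*: the pronoun c-commands this R-expression → coindexation would violate Principle C on *Felix₆*.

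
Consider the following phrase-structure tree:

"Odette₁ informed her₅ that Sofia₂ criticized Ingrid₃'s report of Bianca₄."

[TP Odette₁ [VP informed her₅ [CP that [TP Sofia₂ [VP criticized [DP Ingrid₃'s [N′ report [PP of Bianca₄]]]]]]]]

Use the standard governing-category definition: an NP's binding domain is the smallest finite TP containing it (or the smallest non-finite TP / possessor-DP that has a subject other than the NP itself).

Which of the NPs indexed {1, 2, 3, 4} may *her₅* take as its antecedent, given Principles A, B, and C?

none

*her* is a pronoun, so Principle B applies: it must be free in its binding domain.
Binding domain of *her₅*: the matrix TP, whose subject is Odette₁.
*Odette₁* c-commands the pronoun within its binding domain → coindexation would violate Principle B.
*Sofia₂*: the pronoun c-commands this R-expression → coindexation would violate Principle C on *Sofia₂*.
*Ingrid₃*: the pronoun c-commands this R-expression → coindexation would violate Principle C on *Ingrid₃*.
*Bianca₄*: the pronoun c-commands this R-expression → coindexation would violate Principle C on *Bianca₄*.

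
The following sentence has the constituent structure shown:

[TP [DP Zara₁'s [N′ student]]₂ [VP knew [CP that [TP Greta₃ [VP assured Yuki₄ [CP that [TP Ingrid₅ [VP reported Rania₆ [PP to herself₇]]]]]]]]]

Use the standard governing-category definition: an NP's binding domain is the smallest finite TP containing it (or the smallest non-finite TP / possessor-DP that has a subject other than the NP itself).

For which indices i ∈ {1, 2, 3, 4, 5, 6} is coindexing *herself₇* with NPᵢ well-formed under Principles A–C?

{5, 6}

*herself* is an anaphor, so Principle A applies: it must be bound in its binding domain.
Binding domain of *herself₇*: the embedded TP, whose subject is Ingrid₅.
*Zara₁* does not c-command the anaphor → cannot bind it.
*[Zara₁'s student]₂* c-commands the anaphor but is outside its binding domain → cannot satisfy Principle A.
*Greta₃* c-commands the anaphor but is outside its binding domain → cannot satisfy Principle A.
*Yuki₄* c-commands the anaphor but is outside its binding domain → cannot satisfy Principle A.
*Ingrid₅* c-commands the anaphor within its binding domain → licit binder.
*Rania₆* c-commands the anaphor within its binding domain → licit binder.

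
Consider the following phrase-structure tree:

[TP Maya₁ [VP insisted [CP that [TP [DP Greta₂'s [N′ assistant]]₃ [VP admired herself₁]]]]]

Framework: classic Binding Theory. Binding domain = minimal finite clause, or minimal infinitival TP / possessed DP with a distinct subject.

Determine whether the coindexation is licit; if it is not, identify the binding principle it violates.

The two coindexed NPs are *Maya₁* and *herself₁*.
*herself₁* is an anaphor. Principle A requires it to be bound within its binding domain — the embedded TP, whose subject is [Greta₂'s assistant]₃.
Within that domain it is c-commanded by *[Greta₂'s assistant]₃*, which does not share its index.
*Maya₁* does c-command the anaphor, but from outside its binding domain.
The anaphor is unbound in its domain → Principle A violation.

Principle A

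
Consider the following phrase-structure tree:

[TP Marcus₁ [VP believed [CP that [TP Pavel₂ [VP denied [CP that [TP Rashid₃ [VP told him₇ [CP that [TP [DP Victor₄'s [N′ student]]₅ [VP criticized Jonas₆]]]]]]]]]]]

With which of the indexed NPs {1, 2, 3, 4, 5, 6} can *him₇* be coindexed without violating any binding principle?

{1, 2}

*him* is a pronoun, so Principle B applies: it must be free in its binding domain.
Binding domain of *him₇*: the embedded TP, whose subject is Rashid₃.
*Marcus₁* c-commands the pronoun but from outside its binding domain, and is not c-commanded by it → coindexation permitted.
*Pavel₂* c-commands the pronoun but from outside its binding domain, and is not c-commanded by it → coindexation permitted.
*Rashid₃* c-commands the pronoun within its binding domain → coindexation would violate Principle B.
*Victor₄*: the pronoun c-commands this R-expression → coindexation would violate Principle C on *Victor₄*.
*[Victor₄'s student]₅*: the pronoun c-commands this R-expression → coindexation would violate Principle C on *[Victor₄'s student]₅*.
*Jonas₆*: the pronoun c-commands this R-expression → coindexation would violate Principle C on *Jonas₆*.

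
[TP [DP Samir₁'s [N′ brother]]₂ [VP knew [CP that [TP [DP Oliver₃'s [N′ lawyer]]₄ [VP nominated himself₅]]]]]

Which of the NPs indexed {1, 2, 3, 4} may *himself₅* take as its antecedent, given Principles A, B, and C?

*himself* is an anaphor, so Principle A applies: it must be bound in its binding domain.
Binding domain of *himself₅*: the embedded TP, whose subject is [Oliver₃'s lawyer]₄.
*Samir₁* does not c-command the anaphor → cannot bind it.
*[Samir₁'s brother]₂* c-commands the anaphor but is outside its binding domain → cannot satisfy Principle A.
*Oliver₃* does not c-command the anaphor → cannot bind it.
*[Oliver₃'s lawyer]₄* c-commands the anaphor within its binding domain → licit binder.

{4}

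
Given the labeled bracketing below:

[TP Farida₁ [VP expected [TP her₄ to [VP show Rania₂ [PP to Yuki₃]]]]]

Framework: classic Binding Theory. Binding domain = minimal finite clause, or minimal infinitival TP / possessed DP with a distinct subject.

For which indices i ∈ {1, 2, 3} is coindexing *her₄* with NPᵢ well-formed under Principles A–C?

*her* is a pronoun, so Principle B applies: it must be free in its binding domain.
Binding domain of *her₄*: the matrix TP, whose subject is Farida₁.
*Farida₁* c-commands the pronoun within its binding domain → coindexation would violate Principle B.
*Rania₂*: the pronoun c-commands this R-expression → coindexation would violate Principle C on *Rania₂*.
*Yuki₃*: the pronoun c-commands this R-expression → coindexation would violate Principle C on *Yuki₃*.

none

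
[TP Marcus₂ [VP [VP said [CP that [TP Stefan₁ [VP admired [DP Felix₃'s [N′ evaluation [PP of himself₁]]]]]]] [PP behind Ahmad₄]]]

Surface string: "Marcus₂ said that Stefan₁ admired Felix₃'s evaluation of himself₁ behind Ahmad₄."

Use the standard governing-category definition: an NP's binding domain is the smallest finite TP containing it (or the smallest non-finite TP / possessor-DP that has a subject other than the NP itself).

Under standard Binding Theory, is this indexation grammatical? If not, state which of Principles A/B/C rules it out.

The two coindexed NPs are *Stefan₁* and *himself₁*.
*himself₁* is an anaphor. Principle A requires it to be bound within its binding domain — the possessed DP, whose subject is Felix₃.
Within that domain it is c-commanded by *Felix₃*, which does not share its index.
*Stefan₁* does c-command the anaphor, but from outside its binding domain.
The anaphor is unbound in its domain → Principle A violation.

Principle A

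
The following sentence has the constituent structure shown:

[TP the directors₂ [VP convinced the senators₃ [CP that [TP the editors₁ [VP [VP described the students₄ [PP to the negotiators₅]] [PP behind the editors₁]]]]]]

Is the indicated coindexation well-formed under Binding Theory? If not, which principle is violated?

The two coindexed NPs are *the editors₁* (the lower occurrence) and *the editors₁* (the higher occurrence).
*the editors₁* (the lower occurrence) is an R-expression. Principle C requires it to be free everywhere.
*the editors₁* (the higher occurrence) c-commands it and carries the same index.
The R-expression is bound → Principle C violation.

Principle C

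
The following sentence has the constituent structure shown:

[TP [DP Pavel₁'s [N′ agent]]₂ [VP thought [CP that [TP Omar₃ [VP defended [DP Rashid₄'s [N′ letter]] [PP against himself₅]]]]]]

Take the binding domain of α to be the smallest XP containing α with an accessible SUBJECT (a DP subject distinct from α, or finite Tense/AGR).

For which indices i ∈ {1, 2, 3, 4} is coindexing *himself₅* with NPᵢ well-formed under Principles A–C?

*himself* is an anaphor, so Principle A applies: it must be bound in its binding domain.
Binding domain of *himself₅*: the embedded TP, whose subject is Omar₃.
*Pavel₁* does not c-command the anaphor → cannot bind it.
*[Pavel₁'s agent]₂* c-commands the anaphor but is outside its binding domain → cannot satisfy Principle A.
*Omar₃* c-commands the anaphor within its binding domain → licit binder.
*Rashid₄* does not c-command the anaphor → cannot bind it.

{3}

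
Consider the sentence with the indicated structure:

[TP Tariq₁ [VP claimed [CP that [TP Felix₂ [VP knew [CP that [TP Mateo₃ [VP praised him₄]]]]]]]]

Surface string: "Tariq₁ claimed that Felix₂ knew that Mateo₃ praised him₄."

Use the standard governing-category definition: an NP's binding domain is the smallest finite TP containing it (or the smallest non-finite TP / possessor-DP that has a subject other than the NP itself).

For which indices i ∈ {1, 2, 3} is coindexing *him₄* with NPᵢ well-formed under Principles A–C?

{1, 2}

*him* is a pronoun, so Principle B applies: it must be free in its binding domain.
Binding domain of *him₄*: the embedded TP, whose subject is Mateo₃.
*Tariq₁* c-commands the pronoun but from outside its binding domain, and is not c-commanded by it → coindexation permitted.
*Felix₂* c-commands the pronoun but from outside its binding domain, and is not c-commanded by it → coindexation permitted.
*Mateo₃* c-commands the pronoun within its binding domain → coindexation would violate Principle B.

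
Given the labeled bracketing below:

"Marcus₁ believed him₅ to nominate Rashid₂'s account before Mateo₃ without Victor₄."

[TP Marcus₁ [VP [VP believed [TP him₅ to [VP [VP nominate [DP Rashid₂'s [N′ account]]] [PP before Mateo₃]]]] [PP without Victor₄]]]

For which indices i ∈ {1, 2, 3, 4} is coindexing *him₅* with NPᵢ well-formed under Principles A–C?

*him* is a pronoun, so Principle B applies: it must be free in its binding domain.
Binding domain of *him₅*: the matrix TP, whose subject is Marcus₁.
*Marcus₁* c-commands the pronoun within its binding domain → coindexation would violate Principle B.
*Rashid₂*: the pronoun c-commands this R-expression → coindexation would violate Principle C on *Rashid₂*.
*Mateo₃*: the pronoun c-commands this R-expression → coindexation would violate Principle C on *Mateo₃*.
*Victor₄* and the pronoun do not c-command one another → neither Principle B nor Principle C is at stake; coindexation permitted.

{4}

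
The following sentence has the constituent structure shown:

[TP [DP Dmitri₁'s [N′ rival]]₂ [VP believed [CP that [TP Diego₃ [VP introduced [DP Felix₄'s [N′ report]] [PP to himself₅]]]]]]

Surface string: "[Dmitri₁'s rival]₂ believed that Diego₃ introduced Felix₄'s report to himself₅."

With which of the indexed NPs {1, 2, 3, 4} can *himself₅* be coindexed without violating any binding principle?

*himself* is an anaphor, so Principle A applies: it must be bound in its binding domain.
Binding domain of *himself₅*: the embedded TP, whose subject is Diego₃.
*Dmitri₁* does not c-command the anaphor → cannot bind it.
*[Dmitri₁'s rival]₂* c-commands the anaphor but is outside its binding domain → cannot satisfy Principle A.
*Diego₃* c-commands the anaphor within its binding domain → licit binder.
*Felix₄* does not c-command the anaphor → cannot bind it.

{3}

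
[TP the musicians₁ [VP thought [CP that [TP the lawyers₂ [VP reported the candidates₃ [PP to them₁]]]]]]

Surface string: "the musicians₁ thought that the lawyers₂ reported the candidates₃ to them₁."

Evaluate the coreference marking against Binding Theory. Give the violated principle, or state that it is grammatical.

grammatical

The two coindexed NPs are *the musicians₁* and *them₁*.
*them₁* is a pronoun; its binding domain is the embedded TP, whose subject is the lawyers₂. Within that domain it is c-commanded only by *the lawyers₂*, *the candidates₃*, which carry a different index — the pronoun is free locally, so Principle B holds.
*the musicians₁* is an R-expression; *them₁* does not c-command it, and no other NP shares its index, so Principle C is satisfied.
All principles are respected.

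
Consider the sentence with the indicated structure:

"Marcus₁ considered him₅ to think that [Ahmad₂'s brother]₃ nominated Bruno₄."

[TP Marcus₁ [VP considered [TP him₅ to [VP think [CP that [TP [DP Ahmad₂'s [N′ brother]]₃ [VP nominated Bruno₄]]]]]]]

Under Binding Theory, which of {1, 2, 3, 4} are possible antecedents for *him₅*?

*him* is a pronoun, so Principle B applies: it must be free in its binding domain.
Binding domain of *him₅*: the matrix TP, whose subject is Marcus₁.
*Marcus₁* c-commands the pronoun within its binding domain → coindexation would violate Principle B.
*Ahmad₂*: the pronoun c-commands this R-expression → coindexation would violate Principle C on *Ahmad₂*.
*[Ahmad₂'s brother]₃*: the pronoun c-commands this R-expression → coindexation would violate Principle C on *[Ahmad₂'s brother]₃*.
*Bruno₄*: the pronoun c-commands this R-expression → coindexation would violate Principle C on *Bruno₄*.

none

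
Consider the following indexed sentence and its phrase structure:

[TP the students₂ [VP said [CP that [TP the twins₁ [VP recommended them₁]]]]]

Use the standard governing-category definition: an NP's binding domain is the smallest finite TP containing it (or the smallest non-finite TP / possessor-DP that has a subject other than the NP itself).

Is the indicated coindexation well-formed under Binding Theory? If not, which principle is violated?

Principle B

The two coindexed NPs are *the twins₁* and *them₁*.
*them₁* is a pronoun. Its binding domain is the embedded TP, whose subject is the twins₁.
*the twins₁* c-commands it within that domain and carries the same index.
The pronoun is locally bound → Principle B violation.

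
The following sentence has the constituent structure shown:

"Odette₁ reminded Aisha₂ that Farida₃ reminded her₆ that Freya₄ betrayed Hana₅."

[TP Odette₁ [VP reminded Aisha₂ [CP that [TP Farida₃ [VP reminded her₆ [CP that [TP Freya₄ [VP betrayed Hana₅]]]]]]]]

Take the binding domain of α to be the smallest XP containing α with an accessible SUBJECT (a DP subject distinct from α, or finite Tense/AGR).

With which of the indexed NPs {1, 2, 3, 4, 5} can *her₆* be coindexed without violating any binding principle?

{1, 2}

*her* is a pronoun, so Principle B applies: it must be free in its binding domain.
Binding domain of *her₆*: the embedded TP, whose subject is Farida₃.
*Odette₁* c-commands the pronoun but from outside its binding domain, and is not c-commanded by it → coindexation permitted.
*Aisha₂* c-commands the pronoun but from outside its binding domain, and is not c-commanded by it → coindexation permitted.
*Farida₃* c-commands the pronoun within its binding domain → coindexation would violate Principle B.
*Freya₄*: the pronoun c-commands this R-expression → coindexation would violate Principle C on *Freya₄*.
*Hana₅*: the pronoun c-commands this R-expression → coindexation would violate Principle C on *Hana₅*.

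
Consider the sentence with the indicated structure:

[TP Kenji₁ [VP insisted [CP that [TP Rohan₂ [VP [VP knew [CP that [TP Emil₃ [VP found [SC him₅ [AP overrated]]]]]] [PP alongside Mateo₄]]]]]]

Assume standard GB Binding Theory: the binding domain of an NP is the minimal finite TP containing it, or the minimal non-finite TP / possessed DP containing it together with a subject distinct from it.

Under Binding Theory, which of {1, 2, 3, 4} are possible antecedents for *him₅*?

*him* is a pronoun, so Principle B applies: it must be free in its binding domain.
Binding domain of *him₅*: the embedded TP, whose subject is Emil₃.
*Kenji₁* c-commands the pronoun but from outside its binding domain, and is not c-commanded by it → coindexation permitted.
*Rohan₂* c-commands the pronoun but from outside its binding domain, and is not c-commanded by it → coindexation permitted.
*Emil₃* c-commands the pronoun within its binding domain → coindexation would violate Principle B.
*Mateo₄* and the pronoun do not c-command one another → neither Principle B nor Principle C is at stake; coindexation permitted.

{1, 2, 4}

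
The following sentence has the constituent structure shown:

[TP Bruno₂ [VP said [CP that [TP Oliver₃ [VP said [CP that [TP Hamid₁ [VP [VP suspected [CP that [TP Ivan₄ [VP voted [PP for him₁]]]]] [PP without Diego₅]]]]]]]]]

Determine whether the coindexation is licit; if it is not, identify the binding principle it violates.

The two coindexed NPs are *Hamid₁* and *him₁*.
*him₁* is a pronoun; its binding domain is the embedded TP, whose subject is Ivan₄. Within that domain it is c-commanded only by *Ivan₄*, which carries a different index — the pronoun is free locally, so Principle B holds.
*Hamid₁* is an R-expression; *him₁* does not c-command it, and no other NP shares its index, so Principle C is satisfied.
All principles are respected.

grammatical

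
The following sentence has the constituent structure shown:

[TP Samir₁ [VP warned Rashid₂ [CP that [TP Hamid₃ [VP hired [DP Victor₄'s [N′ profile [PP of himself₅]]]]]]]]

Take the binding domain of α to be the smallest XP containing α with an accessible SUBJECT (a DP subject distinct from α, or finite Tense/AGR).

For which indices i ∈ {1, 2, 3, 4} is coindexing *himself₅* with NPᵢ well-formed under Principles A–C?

{4}

*himself* is an anaphor, so Principle A applies: it must be bound in its binding domain.
Binding domain of *himself₅*: the possessed DP, whose subject is Victor₄.
*Samir₁* c-commands the anaphor but is outside its binding domain → cannot satisfy Principle A.
*Rashid₂* c-commands the anaphor but is outside its binding domain → cannot satisfy Principle A.
*Hamid₃* c-commands the anaphor but is outside its binding domain → cannot satisfy Principle A.
*Victor₄* c-commands the anaphor within its binding domain → licit binder.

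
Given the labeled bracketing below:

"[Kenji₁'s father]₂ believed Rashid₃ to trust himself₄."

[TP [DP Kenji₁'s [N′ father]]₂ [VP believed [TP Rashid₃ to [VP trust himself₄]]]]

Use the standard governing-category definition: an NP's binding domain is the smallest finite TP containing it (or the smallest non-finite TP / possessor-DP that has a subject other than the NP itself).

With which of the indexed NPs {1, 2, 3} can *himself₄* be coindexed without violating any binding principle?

{3}

*himself* is an anaphor, so Principle A applies: it must be bound in its binding domain.
Binding domain of *himself₄*: the embedded TP, whose subject is Rashid₃.
*Kenji₁* does not c-command the anaphor → cannot bind it.
*[Kenji₁'s father]₂* c-commands the anaphor but is outside its binding domain → cannot satisfy Principle A.
*Rashid₃* c-commands the anaphor within its binding domain → licit binder.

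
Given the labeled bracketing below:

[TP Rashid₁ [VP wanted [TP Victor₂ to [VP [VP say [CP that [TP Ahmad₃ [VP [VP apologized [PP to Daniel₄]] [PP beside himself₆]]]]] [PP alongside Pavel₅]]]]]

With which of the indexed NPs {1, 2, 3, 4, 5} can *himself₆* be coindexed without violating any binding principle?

*himself* is an anaphor, so Principle A applies: it must be bound in its binding domain.
Binding domain of *himself₆*: the embedded TP, whose subject is Ahmad₃.
*Rashid₁* c-commands the anaphor but is outside its binding domain → cannot satisfy Principle A.
*Victor₂* c-commands the anaphor but is outside its binding domain → cannot satisfy Principle A.
*Ahmad₃* c-commands the anaphor within its binding domain → licit binder.
*Daniel₄* does not c-command the anaphor → cannot bind it.
*Pavel₅* does not c-command the anaphor → cannot bind it.

{3}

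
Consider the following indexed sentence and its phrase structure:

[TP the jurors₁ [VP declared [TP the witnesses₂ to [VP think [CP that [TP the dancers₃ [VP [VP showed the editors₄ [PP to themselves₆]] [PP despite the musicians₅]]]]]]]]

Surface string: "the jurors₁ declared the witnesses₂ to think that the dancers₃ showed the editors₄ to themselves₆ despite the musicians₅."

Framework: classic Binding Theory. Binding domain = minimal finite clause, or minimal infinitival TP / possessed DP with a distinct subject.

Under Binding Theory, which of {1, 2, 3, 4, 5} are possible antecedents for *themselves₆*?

*themselves* is an anaphor, so Principle A applies: it must be bound in its binding domain.
Binding domain of *themselves₆*: the embedded TP, whose subject is the dancers₃.
*the jurors₁* c-commands the anaphor but is outside its binding domain → cannot satisfy Principle A.
*the witnesses₂* c-commands the anaphor but is outside its binding domain → cannot satisfy Principle A.
*the dancers₃* c-commands the anaphor within its binding domain → licit binder.
*the editors₄* c-commands the anaphor within its binding domain → licit binder.
*the musicians₅* does not c-command the anaphor → cannot bind it.

{3, 4}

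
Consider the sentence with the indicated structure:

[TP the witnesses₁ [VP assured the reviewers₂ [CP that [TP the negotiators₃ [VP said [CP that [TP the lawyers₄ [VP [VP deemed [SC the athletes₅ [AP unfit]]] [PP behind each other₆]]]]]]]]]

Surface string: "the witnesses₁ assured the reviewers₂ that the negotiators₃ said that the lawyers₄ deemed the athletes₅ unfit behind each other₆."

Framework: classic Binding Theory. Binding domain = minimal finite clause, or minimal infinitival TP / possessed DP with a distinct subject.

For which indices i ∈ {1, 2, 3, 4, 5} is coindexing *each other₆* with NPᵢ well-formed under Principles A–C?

*each other* is an anaphor, so Principle A applies: it must be bound in its binding domain.
Binding domain of *each other₆*: the embedded TP, whose subject is the lawyers₄.
*the witnesses₁* c-commands the anaphor but is outside its binding domain → cannot satisfy Principle A.
*the reviewers₂* c-commands the anaphor but is outside its binding domain → cannot satisfy Principle A.
*the negotiators₃* c-commands the anaphor but is outside its binding domain → cannot satisfy Principle A.
*the lawyers₄* c-commands the anaphor within its binding domain → licit binder.
*the athletes₅* does not c-command the anaphor → cannot bind it.

{4}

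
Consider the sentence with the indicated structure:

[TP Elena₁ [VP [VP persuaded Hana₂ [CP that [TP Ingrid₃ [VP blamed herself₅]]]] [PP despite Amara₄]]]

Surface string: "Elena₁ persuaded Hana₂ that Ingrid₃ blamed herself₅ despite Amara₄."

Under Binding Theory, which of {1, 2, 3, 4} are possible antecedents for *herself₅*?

{3}

*herself* is an anaphor, so Principle A applies: it must be bound in its binding domain.
Binding domain of *herself₅*: the embedded TP, whose subject is Ingrid₃.
*Elena₁* c-commands the anaphor but is outside its binding domain → cannot satisfy Principle A.
*Hana₂* c-commands the anaphor but is outside its binding domain → cannot satisfy Principle A.
*Ingrid₃* c-commands the anaphor within its binding domain → licit binder.
*Amara₄* does not c-command the anaphor → cannot bind it.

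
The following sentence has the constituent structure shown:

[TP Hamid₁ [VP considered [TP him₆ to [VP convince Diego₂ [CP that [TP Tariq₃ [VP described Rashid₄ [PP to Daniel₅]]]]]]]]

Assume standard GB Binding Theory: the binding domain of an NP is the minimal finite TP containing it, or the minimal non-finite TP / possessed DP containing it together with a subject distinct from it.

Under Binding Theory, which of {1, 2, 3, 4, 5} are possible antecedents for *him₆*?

none

*him* is a pronoun, so Principle B applies: it must be free in its binding domain.
Binding domain of *him₆*: the matrix TP, whose subject is Hamid₁.
*Hamid₁* c-commands the pronoun within its binding domain → coindexation would violate Principle B.
*Diego₂*: the pronoun c-commands this R-expression → coindexation would violate Principle C on *Diego₂*.
*Tariq₃*: the pronoun c-commands this R-expression → coindexation would violate Principle C on *Tariq₃*.
*Rashid₄*: the pronoun c-commands this R-expression → coindexation would violate Principle C on *Rashid₄*.
*Daniel₅*: the pronoun c-commands this R-expression → coindexation would violate Principle C on *Daniel₅*.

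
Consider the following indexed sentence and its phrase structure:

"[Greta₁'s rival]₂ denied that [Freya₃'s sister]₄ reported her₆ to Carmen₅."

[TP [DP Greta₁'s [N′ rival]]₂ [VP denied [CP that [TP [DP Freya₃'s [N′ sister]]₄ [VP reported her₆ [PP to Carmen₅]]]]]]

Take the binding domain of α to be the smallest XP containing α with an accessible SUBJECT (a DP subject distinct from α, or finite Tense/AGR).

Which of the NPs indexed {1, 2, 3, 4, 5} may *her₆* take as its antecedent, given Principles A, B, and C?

*her* is a pronoun, so Principle B applies: it must be free in its binding domain.
Binding domain of *her₆*: the embedded TP, whose subject is [Freya₃'s sister]₄.
*Greta₁* and the pronoun do not c-command one another → neither Principle B nor Principle C is at stake; coindexation permitted.
*[Greta₁'s rival]₂* c-commands the pronoun but from outside its binding domain, and is not c-commanded by it → coindexation permitted.
*Freya₃* and the pronoun do not c-command one another → neither Principle B nor Principle C is at stake; coindexation permitted.
*[Freya₃'s sister]₄* c-commands the pronoun within its binding domain → coindexation would violate Principle B.
*Carmen₅*: the pronoun c-commands this R-expression → coindexation would violate Principle C on *Carmen₅*.

{1, 2, 3}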